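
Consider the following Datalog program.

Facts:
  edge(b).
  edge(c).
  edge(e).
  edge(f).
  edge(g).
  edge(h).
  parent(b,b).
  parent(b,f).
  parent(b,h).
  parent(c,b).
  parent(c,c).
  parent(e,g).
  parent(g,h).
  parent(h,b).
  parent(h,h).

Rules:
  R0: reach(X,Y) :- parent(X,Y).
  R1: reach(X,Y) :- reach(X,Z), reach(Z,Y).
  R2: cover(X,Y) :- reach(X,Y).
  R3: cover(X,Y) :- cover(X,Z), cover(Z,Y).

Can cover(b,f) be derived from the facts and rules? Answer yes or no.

round 1: derive reach(b,b) via R0 from parent(b,b)
round 1: derive reach(b,f) via R0 from parent(b,f)
round 1: derive reach(b,h) via R0 from parent(b,h)
round 1: derive reach(c,b) via R0 from parent(c,b)
round 1: derive reach(c,c) via R0 from parent(c,c)
round 1: derive reach(e,g) via R0 from parent(e,g)
round 1: derive reach(g,h) via R0 from parent(g,h)
round 1: derive reach(h,b) via R0 from parent(h,b)
round 1: derive reach(h,h) via R0 from parent(h,h)
round 2: derive reach(c,f) via R1 from reach(c,b), reach(b,f)
round 2: derive reach(c,h) via R1 from reach(c,b), reach(b,h)
round 2: derive reach(e,h) via R1 from reach(e,g), reach(g,h)
round 2: derive reach(g,b) via R1 from reach(g,h), reach(h,b)
round 2: derive reach(h,f) via R1 from reach(h,b), reach(b,f)
round 2: derive cover(b,b) via R2 from reach(b,b)
round 2: derive cover(b,f) via R2 from reach(b,f)
round 2: derive cover(b,h) via R2 from reach(b,h)
round 2: derive cover(c,b) via R2 from reach(c,b)
round 2: derive cover(c,c) via R2 from reach(c,c)
round 2: derive cover(e,g) via R2 from reach(e,g)
round 2: derive cover(g,h) via R2 from reach(g,h)
round 2: derive cover(h,b) via R2 from reach(h,b)
round 2: derive cover(h,h) via R2 from reach(h,h)
round 3: derive reach(e,b) via R1 from reach(e,g), reach(g,b)
round 3: derive reach(e,f) via R1 from reach(e,h), reach(h,f)
round 3: derive reach(g,f) via R1 from reach(g,b), reach(b,f)
round 3: derive cover(c,f) via R2 from reach(c,f)
round 3: derive cover(c,h) via R2 from reach(c,h)
round 3: derive cover(e,h) via R2 from reach(e,h)
round 3: derive cover(g,b) via R2 from reach(g,b)
round 3: derive cover(h,f) via R2 from reach(h,f)
round 4: derive cover(e,b) via R2 from reach(e,b)
round 4: derive cover(e,f) via R2 from reach(e,f)
round 4: derive cover(g,f) via R2 from reach(g,f)

yes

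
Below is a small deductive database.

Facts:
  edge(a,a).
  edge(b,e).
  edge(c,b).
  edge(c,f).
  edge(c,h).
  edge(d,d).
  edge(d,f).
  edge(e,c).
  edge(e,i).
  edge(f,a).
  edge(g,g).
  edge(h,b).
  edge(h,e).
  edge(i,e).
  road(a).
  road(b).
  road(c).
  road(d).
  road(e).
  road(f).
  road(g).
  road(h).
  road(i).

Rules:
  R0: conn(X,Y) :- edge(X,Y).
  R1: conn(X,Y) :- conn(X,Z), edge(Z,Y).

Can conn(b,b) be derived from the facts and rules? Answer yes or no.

yes

round 1: derive conn(a,a) via R0 from edge(a,a)
round 1: derive conn(b,e) via R0 from edge(b,e)
round 1: derive conn(c,b) via R0 from edge(c,b)
round 1: derive conn(c,f) via R0 from edge(c,f)
round 1: derive conn(c,h) via R0 from edge(c,h)
round 1: derive conn(d,d) via R0 from edge(d,d)
round 1: derive conn(d,f) via R0 from edge(d,f)
round 1: derive conn(e,c) via R0 from edge(e,c)
round 1: derive conn(e,i) via R0 from edge(e,i)
round 1: derive conn(f,a) via R0 from edge(f,a)
round 1: derive conn(g,g) via R0 from edge(g,g)
round 1: derive conn(h,b) via R0 from edge(h,b)
round 1: derive conn(h,e) via R0 from edge(h,e)
round 1: derive conn(i,e) via R0 from edge(i,e)
round 2: derive conn(b,c) via R1 from conn(b,e), edge(e,c)
round 2: derive conn(b,i) via R1 from conn(b,e), edge(e,i)
round 2: derive conn(c,a) via R1 from conn(c,f), edge(f,a)
round 2: derive conn(c,e) via R1 from conn(c,b), edge(b,e)
round 2: derive conn(d,a) via R1 from conn(d,f), edge(f,a)
round 2: derive conn(e,b) via R1 from conn(e,c), edge(c,b)
round 2: derive conn(e,e) via R1 from conn(e,i), edge(i,e)
round 2: derive conn(e,f) via R1 from conn(e,c), edge(c,f)
round 2: derive conn(e,h) via R1 from conn(e,c), edge(c,h)
round 2: derive conn(h,c) via R1 from conn(h,e), edge(e,c)
round 2: derive conn(h,i) via R1 from conn(h,e), edge(e,i)
round 2: derive conn(i,c) via R1 from conn(i,e), edge(e,c)
round 2: derive conn(i,i) via R1 from conn(i,e), edge(e,i)
round 3: derive conn(b,b) via R1 from conn(b,c), edge(c,b)
round 3: derive conn(b,f) via R1 from conn(b,c), edge(c,f)
round 3: derive conn(b,h) via R1 from conn(b,c), edge(c,h)
round 3: derive conn(c,c) via R1 from conn(c,e), edge(e,c)
round 3: derive conn(c,i) via R1 from conn(c,e), edge(e,i)
round 3: derive conn(e,a) via R1 from conn(e,f), edge(f,a)
round 3: derive conn(h,f) via R1 from conn(h,c), edge(c,f)
round 3: derive conn(h,h) via R1 from conn(h,c), edge(c,h)
round 3: derive conn(i,b) via R1 from conn(i,c), edge(c,b)
round 3: derive conn(i,f) via R1 from conn(i,c), edge(c,f)
round 3: derive conn(i,h) via R1 from conn(i,c), edge(c,h)
round 4: derive conn(b,a) via R1 from conn(b,f), edge(f,a)
round 4: derive conn(h,a) via R1 from conn(h,f), edge(f,a)
round 4: derive conn(i,a) via R1 from conn(i,f), edge(f,a)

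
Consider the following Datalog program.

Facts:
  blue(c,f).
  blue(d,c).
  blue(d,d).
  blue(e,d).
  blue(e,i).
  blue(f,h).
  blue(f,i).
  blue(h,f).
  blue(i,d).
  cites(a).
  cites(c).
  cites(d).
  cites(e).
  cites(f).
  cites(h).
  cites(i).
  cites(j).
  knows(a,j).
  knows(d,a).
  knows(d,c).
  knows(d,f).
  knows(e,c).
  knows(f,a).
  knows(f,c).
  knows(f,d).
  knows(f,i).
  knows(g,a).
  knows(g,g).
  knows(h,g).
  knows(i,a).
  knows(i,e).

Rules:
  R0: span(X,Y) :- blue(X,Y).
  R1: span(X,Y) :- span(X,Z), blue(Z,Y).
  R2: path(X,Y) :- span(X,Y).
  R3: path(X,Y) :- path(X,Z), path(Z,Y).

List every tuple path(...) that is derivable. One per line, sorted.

path(c,c)
path(c,d)
path(c,f)
path(c,h)
path(c,i)
path(d,c)
path(d,d)
path(d,f)
path(d,h)
path(d,i)
path(e,c)
path(e,d)
path(e,f)
path(e,h)
path(e,i)
path(f,c)
path(f,d)
path(f,f)
path(f,h)
path(f,i)
path(h,c)
path(h,d)
path(h,f)
path(h,h)
path(h,i)
path(i,c)
path(i,d)
path(i,f)
path(i,h)
path(i,i)

round 1: derive span(c,f) via R0 from blue(c,f)
round 1: derive span(d,c) via R0 from blue(d,c)
round 1: derive span(d,d) via R0 from blue(d,d)
round 1: derive span(e,d) via R0 from blue(e,d)
round 1: derive span(e,i) via R0 from blue(e,i)
round 1: derive span(f,h) via R0 from blue(f,h)
round 1: derive span(f,i) via R0 from blue(f,i)
round 1: derive span(h,f) via R0 from blue(h,f)
round 1: derive span(i,d) via R0 from blue(i,d)
round 2: derive span(c,h) via R1 from span(c,f), blue(f,h)
round 2: derive span(c,i) via R1 from span(c,f), blue(f,i)
round 2: derive span(d,f) via R1 from span(d,c), blue(c,f)
round 2: derive span(e,c) via R1 from span(e,d), blue(d,c)
round 2: derive span(f,d) via R1 from span(f,i), blue(i,d)
round 2: derive span(f,f) via R1 from span(f,h), blue(h,f)
round 2: derive span(h,h) via R1 from span(h,f), blue(f,h)
round 2: derive span(h,i) via R1 from span(h,f), blue(f,i)
round 2: derive span(i,c) via R1 from span(i,d), blue(d,c)
round 2: derive path(c,f) via R2 from span(c,f)
round 2: derive path(d,c) via R2 from span(d,c)
round 2: derive path(d,d) via R2 from span(d,d)
round 2: derive path(e,d) via R2 from span(e,d)
round 2: derive path(e,i) via R2 from span(e,i)
round 2: derive path(f,h) via R2 from span(f,h)
round 2: derive path(f,i) via R2 from span(f,i)
round 2: derive path(h,f) via R2 from span(h,f)
round 2: derive path(i,d) via R2 from span(i,d)
round 3: derive span(c,d) via R1 from span(c,i), blue(i,d)
round 3: derive span(d,h) via R1 from span(d,f), blue(f,h)
round 3: derive span(d,i) via R1 from span(d,f), blue(f,i)
round 3: derive span(e,f) via R1 from span(e,c), blue(c,f)
round 3: derive span(f,c) via R1 from span(f,d), blue(d,c)
round 3: derive span(h,d) via R1 from span(h,i), blue(i,d)
round 3: derive span(i,f) via R1 from span(i,c), blue(c,f)
round 3: derive path(c,h) via R2 from span(c,h)
round 3: derive path(c,i) via R2 from span(c,i)
round 3: derive path(d,f) via R2 from span(d,f)
round 3: derive path(e,c) via R2 from span(e,c)
round 3: derive path(f,d) via R2 from span(f,d)
round 3: derive path(f,f) via R2 from span(f,f)
round 3: derive path(h,h) via R2 from span(h,h)
round 3: derive path(h,i) via R2 from span(h,i)
round 3: derive path(i,c) via R2 from span(i,c)
round 4: derive span(c,c) via R1 from span(c,d), blue(d,c)
round 4: derive span(e,h) via R1 from span(e,f), blue(f,h)
round 4: derive span(h,c) via R1 from span(h,d), blue(d,c)
round 4: derive span(i,h) via R1 from span(i,f), blue(f,h)
round 4: derive span(i,i) via R1 from span(i,f), blue(f,i)
round 4: derive path(c,d) via R2 from span(c,d)
round 4: derive path(d,h) via R2 from span(d,h)
round 4: derive path(d,i) via R2 from span(d,i)
round 4: derive path(e,f) via R2 from span(e,f)
round 4: derive path(f,c) via R2 from span(f,c)
round 4: derive path(h,d) via R2 from span(h,d)
round 4: derive path(i,f) via R2 from span(i,f)
round 4: derive path(c,c) via R3 from path(c,i), path(i,c)
round 4: derive path(e,h) via R3 from path(e,c), path(c,h)
round 4: derive path(h,c) via R3 from path(h,i), path(i,c)
round 4: derive path(i,h) via R3 from path(i,c), path(c,h)
round 4: derive path(i,i) via R3 from path(i,c), path(c,i)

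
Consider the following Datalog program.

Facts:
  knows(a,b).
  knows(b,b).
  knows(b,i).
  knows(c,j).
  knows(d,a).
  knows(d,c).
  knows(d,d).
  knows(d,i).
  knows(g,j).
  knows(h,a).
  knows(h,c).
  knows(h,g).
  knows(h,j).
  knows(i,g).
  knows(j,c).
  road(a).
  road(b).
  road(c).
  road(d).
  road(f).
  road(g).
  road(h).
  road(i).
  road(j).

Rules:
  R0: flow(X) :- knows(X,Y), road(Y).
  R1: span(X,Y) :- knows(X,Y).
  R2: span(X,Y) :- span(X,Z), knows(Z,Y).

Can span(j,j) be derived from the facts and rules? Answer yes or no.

yes

round 1: derive span(a,b) via R1 from knows(a,b)
round 1: derive span(b,b) via R1 from knows(b,b)
round 1: derive span(b,i) via R1 from knows(b,i)
round 1: derive span(c,j) via R1 from knows(c,j)
round 1: derive span(d,a) via R1 from knows(d,a)
round 1: derive span(d,c) via R1 from knows(d,c)
round 1: derive span(d,d) via R1 from knows(d,d)
round 1: derive span(d,i) via R1 from knows(d,i)
round 1: derive span(g,j) via R1 from knows(g,j)
round 1: derive span(h,a) via R1 from knows(h,a)
round 1: derive span(h,c) via R1 from knows(h,c)
round 1: derive span(h,g) via R1 from knows(h,g)
round 1: derive span(h,j) via R1 from knows(h,j)
round 1: derive span(i,g) via R1 from knows(i,g)
round 1: derive span(j,c) via R1 from knows(j,c)
round 2: derive span(a,i) via R2 from span(a,b), knows(b,i)
round 2: derive span(b,g) via R2 from span(b,i), knows(i,g)
round 2: derive span(c,c) via R2 from span(c,j), knows(j,c)
round 2: derive span(d,b) via R2 from span(d,a), knows(a,b)
round 2: derive span(d,g) via R2 from span(d,i), knows(i,g)
round 2: derive span(d,j) via R2 from span(d,c), knows(c,j)
round 2: derive span(g,c) via R2 from span(g,j), knows(j,c)
round 2: derive span(h,b) via R2 from span(h,a), knows(a,b)
round 2: derive span(i,j) via R2 from span(i,g), knows(g,j)
round 2: derive span(j,j) via R2 from span(j,c), knows(c,j)
round 3: derive span(a,g) via R2 from span(a,i), knows(i,g)
round 3: derive span(b,j) via R2 from span(b,g), knows(g,j)
round 3: derive span(h,i) via R2 from span(h,b), knows(b,i)
round 3: derive span(i,c) via R2 from span(i,j), knows(j,c)
round 4: derive span(a,j) via R2 from span(a,g), knows(g,j)
round 4: derive span(b,c) via R2 from span(b,j), knows(j,c)
round 5: derive span(a,c) via R2 from span(a,j), knows(j,c)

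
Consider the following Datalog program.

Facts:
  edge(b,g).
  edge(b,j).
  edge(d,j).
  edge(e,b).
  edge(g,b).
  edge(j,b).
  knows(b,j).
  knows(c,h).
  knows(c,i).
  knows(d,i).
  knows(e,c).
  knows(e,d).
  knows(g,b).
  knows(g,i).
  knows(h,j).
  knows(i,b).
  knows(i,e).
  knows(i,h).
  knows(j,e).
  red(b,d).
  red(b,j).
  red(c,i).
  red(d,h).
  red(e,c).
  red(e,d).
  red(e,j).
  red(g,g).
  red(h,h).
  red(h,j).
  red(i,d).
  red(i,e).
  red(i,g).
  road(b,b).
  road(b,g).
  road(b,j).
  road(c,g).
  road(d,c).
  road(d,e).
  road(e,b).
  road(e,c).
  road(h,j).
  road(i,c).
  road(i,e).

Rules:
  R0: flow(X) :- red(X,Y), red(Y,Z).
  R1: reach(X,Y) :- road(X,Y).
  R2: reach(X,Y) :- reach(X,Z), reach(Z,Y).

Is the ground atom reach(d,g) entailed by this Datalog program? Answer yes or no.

round 1: derive reach(b,b) via R1 from road(b,b)
round 1: derive reach(b,g) via R1 from road(b,g)
round 1: derive reach(b,j) via R1 from road(b,j)
round 1: derive reach(c,g) via R1 from road(c,g)
round 1: derive reach(d,c) via R1 from road(d,c)
round 1: derive reach(d,e) via R1 from road(d,e)
round 1: derive reach(e,b) via R1 from road(e,b)
round 1: derive reach(e,c) via R1 from road(e,c)
round 1: derive reach(h,j) via R1 from road(h,j)
round 1: derive reach(i,c) via R1 from road(i,c)
round 1: derive reach(i,e) via R1 from road(i,e)
round 2: derive reach(d,b) via R2 from reach(d,e), reach(e,b)
round 2: derive reach(d,g) via R2 from reach(d,c), reach(c,g)
round 2: derive reach(e,g) via R2 from reach(e,b), reach(b,g)
round 2: derive reach(e,j) via R2 from reach(e,b), reach(b,j)
round 2: derive reach(i,b) via R2 from reach(i,e), reach(e,b)
round 2: derive reach(i,g) via R2 from reach(i,c), reach(c,g)
round 3: derive reach(d,j) via R2 from reach(d,b), reach(b,j)
round 3: derive reach(i,j) via R2 from reach(i,b), reach(b,j)

yes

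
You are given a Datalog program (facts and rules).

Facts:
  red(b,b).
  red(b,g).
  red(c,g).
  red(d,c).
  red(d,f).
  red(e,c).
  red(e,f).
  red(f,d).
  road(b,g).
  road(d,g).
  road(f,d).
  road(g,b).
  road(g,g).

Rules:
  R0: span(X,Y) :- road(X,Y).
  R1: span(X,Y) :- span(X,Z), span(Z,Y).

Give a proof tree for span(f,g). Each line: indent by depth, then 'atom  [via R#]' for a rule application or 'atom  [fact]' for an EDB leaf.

round 1: derive span(b,g) via R0 from road(b,g)
round 1: derive span(d,g) via R0 from road(d,g)
round 1: derive span(f,d) via R0 from road(f,d)
round 1: derive span(g,b) via R0 from road(g,b)
round 1: derive span(g,g) via R0 from road(g,g)
round 2: derive span(b,b) via R1 from span(b,g), span(g,b)
round 2: derive span(d,b) via R1 from span(d,g), span(g,b)
round 2: derive span(f,g) via R1 from span(f,d), span(d,g)
round 3: derive span(f,b) via R1 from span(f,d), span(d,b)

span(f,g)  [via R1]
  span(f,d)  [via R0]
    road(f,d)  [fact]
  span(d,g)  [via R0]
    road(d,g)  [fact]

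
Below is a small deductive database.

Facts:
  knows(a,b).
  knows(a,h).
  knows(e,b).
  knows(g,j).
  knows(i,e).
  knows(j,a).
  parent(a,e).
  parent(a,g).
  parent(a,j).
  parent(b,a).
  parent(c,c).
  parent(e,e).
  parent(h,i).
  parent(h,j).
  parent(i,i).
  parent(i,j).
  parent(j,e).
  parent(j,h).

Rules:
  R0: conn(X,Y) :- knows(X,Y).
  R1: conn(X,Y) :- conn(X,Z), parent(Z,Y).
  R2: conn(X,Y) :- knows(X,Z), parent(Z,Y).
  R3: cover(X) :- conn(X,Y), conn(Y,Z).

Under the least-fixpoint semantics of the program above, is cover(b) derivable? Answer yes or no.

round 1: derive conn(a,b) via R0 from knows(a,b)
round 1: derive conn(a,h) via R0 from knows(a,h)
round 1: derive conn(e,b) via R0 from knows(e,b)
round 1: derive conn(g,j) via R0 from knows(g,j)
round 1: derive conn(i,e) via R0 from knows(i,e)
round 1: derive conn(j,a) via R0 from knows(j,a)
round 1: derive conn(a,a) via R2 from knows(a,b), parent(b,a)
round 1: derive conn(a,i) via R2 from knows(a,h), parent(h,i)
round 1: derive conn(a,j) via R2 from knows(a,h), parent(h,j)
round 1: derive conn(e,a) via R2 from knows(e,b), parent(b,a)
round 1: derive conn(g,e) via R2 from knows(g,j), parent(j,e)
round 1: derive conn(g,h) via R2 from knows(g,j), parent(j,h)
round 1: derive conn(j,e) via R2 from knows(j,a), parent(a,e)
round 1: derive conn(j,g) via R2 from knows(j,a), parent(a,g)
round 1: derive conn(j,j) via R2 from knows(j,a), parent(a,j)
round 2: derive conn(a,e) via R1 from conn(a,a), parent(a,e)
round 2: derive conn(a,g) via R1 from conn(a,a), parent(a,g)
round 2: derive conn(e,e) via R1 from conn(e,a), parent(a,e)
round 2: derive conn(e,g) via R1 from conn(e,a), parent(a,g)
round 2: derive conn(e,j) via R1 from conn(e,a), parent(a,j)
round 2: derive conn(g,i) via R1 from conn(g,h), parent(h,i)
round 2: derive conn(j,h) via R1 from conn(j,j), parent(j,h)
round 2: derive cover(a) via R3 from conn(a,a), conn(a,a)
round 2: derive cover(e) via R3 from conn(e,a), conn(a,a)
round 2: derive cover(g) via R3 from conn(g,e), conn(e,a)
round 2: derive cover(i) via R3 from conn(i,e), conn(e,a)
round 2: derive cover(j) via R3 from conn(j,a), conn(a,a)
round 3: derive conn(e,h) via R1 from conn(e,j), parent(j,h)
round 3: derive conn(j,i) via R1 from conn(j,h), parent(h,i)
round 4: derive conn(e,i) via R1 from conn(e,h), parent(h,i)

no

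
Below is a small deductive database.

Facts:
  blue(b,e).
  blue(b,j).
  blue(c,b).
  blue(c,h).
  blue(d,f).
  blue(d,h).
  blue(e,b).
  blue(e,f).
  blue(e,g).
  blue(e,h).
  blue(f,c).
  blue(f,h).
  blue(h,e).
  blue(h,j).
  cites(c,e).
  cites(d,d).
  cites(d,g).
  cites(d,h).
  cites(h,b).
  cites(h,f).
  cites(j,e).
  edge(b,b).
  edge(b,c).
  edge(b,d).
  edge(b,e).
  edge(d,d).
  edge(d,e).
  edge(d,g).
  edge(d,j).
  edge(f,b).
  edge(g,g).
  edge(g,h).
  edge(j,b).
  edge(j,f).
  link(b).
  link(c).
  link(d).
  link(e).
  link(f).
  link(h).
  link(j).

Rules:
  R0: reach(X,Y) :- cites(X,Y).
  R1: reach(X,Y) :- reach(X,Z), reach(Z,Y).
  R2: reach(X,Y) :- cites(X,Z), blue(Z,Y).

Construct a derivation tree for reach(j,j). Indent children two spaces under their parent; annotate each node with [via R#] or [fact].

reach(j,j)  [via R1]
  reach(j,h)  [via R2]
    cites(j,e)  [fact]
    blue(e,h)  [fact]
  reach(h,j)  [via R2]
    cites(h,b)  [fact]
    blue(b,j)  [fact]

round 1: derive reach(c,e) via R0 from cites(c,e)
round 1: derive reach(d,d) via R0 from cites(d,d)
round 1: derive reach(d,g) via R0 from cites(d,g)
round 1: derive reach(d,h) via R0 from cites(d,h)
round 1: derive reach(h,b) via R0 from cites(h,b)
round 1: derive reach(h,f) via R0 from cites(h,f)
round 1: derive reach(j,e) via R0 from cites(j,e)
round 1: derive reach(c,b) via R2 from cites(c,e), blue(e,b)
round 1: derive reach(c,f) via R2 from cites(c,e), blue(e,f)
round 1: derive reach(c,g) via R2 from cites(c,e), blue(e,g)
round 1: derive reach(c,h) via R2 from cites(c,e), blue(e,h)
round 1: derive reach(d,e) via R2 from cites(d,h), blue(h,e)
round 1: derive reach(d,f) via R2 from cites(d,d), blue(d,f)
round 1: derive reach(d,j) via R2 from cites(d,h), blue(h,j)
round 1: derive reach(h,c) via R2 from cites(h,f), blue(f,c)
round 1: derive reach(h,e) via R2 from cites(h,b), blue(b,e)
round 1: derive reach(h,h) via R2 from cites(h,f), blue(f,h)
round 1: derive reach(h,j) via R2 from cites(h,b), blue(b,j)
round 1: derive reach(j,b) via R2 from cites(j,e), blue(e,b)
round 1: derive reach(j,f) via R2 from cites(j,e), blue(e,f)
round 1: derive reach(j,g) via R2 from cites(j,e), blue(e,g)
round 1: derive reach(j,h) via R2 from cites(j,e), blue(e,h)
round 2: derive reach(c,c) via R1 from reach(c,h), reach(h,c)
round 2: derive reach(c,j) via R1 from reach(c,h), reach(h,j)
round 2: derive reach(d,b) via R1 from reach(d,h), reach(h,b)
round 2: derive reach(d,c) via R1 from reach(d,h), reach(h,c)
round 2: derive reach(h,g) via R1 from reach(h,c), reach(c,g)
round 2: derive reach(j,c) via R1 from reach(j,h), reach(h,c)
round 2: derive reach(j,j) via R1 from reach(j,h), reach(h,j)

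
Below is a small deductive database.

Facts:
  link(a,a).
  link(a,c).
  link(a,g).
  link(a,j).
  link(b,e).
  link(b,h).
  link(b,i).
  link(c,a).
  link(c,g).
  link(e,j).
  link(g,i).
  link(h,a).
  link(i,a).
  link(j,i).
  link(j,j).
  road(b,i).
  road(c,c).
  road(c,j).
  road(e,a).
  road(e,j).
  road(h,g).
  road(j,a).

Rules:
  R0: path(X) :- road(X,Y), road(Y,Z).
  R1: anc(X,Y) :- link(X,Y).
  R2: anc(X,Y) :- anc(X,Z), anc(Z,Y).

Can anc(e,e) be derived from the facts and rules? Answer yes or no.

round 1: derive anc(a,a) via R1 from link(a,a)
round 1: derive anc(a,c) via R1 from link(a,c)
round 1: derive anc(a,g) via R1 from link(a,g)
round 1: derive anc(a,j) via R1 from link(a,j)
round 1: derive anc(b,e) via R1 from link(b,e)
round 1: derive anc(b,h) via R1 from link(b,h)
round 1: derive anc(b,i) via R1 from link(b,i)
round 1: derive anc(c,a) via R1 from link(c,a)
round 1: derive anc(c,g) via R1 from link(c,g)
round 1: derive anc(e,j) via R1 from link(e,j)
round 1: derive anc(g,i) via R1 from link(g,i)
round 1: derive anc(h,a) via R1 from link(h,a)
round 1: derive anc(i,a) via R1 from link(i,a)
round 1: derive anc(j,i) via R1 from link(j,i)
round 1: derive anc(j,j) via R1 from link(j,j)
round 2: derive anc(a,i) via R2 from anc(a,g), anc(g,i)
round 2: derive anc(b,a) via R2 from anc(b,h), anc(h,a)
round 2: derive anc(b,j) via R2 from anc(b,e), anc(e,j)
round 2: derive anc(c,c) via R2 from anc(c,a), anc(a,c)
round 2: derive anc(c,i) via R2 from anc(c,g), anc(g,i)
round 2: derive anc(c,j) via R2 from anc(c,a), anc(a,j)
round 2: derive anc(e,i) via R2 from anc(e,j), anc(j,i)
round 2: derive anc(g,a) via R2 from anc(g,i), anc(i,a)
round 2: derive anc(h,c) via R2 from anc(h,a), anc(a,c)
round 2: derive anc(h,g) via R2 from anc(h,a), anc(a,g)
round 2: derive anc(h,j) via R2 from anc(h,a), anc(a,j)
round 2: derive anc(i,c) via R2 from anc(i,a), anc(a,c)
round 2: derive anc(i,g) via R2 from anc(i,a), anc(a,g)
round 2: derive anc(i,j) via R2 from anc(i,a), anc(a,j)
round 2: derive anc(j,a) via R2 from anc(j,i), anc(i,a)
round 3: derive anc(b,c) via R2 from anc(b,a), anc(a,c)
round 3: derive anc(b,g) via R2 from anc(b,a), anc(a,g)
round 3: derive anc(e,a) via R2 from anc(e,i), anc(i,a)
round 3: derive anc(e,c) via R2 from anc(e,i), anc(i,c)
round 3: derive anc(e,g) via R2 from anc(e,i), anc(i,g)
round 3: derive anc(g,c) via R2 from anc(g,a), anc(a,c)
round 3: derive anc(g,g) via R2 from anc(g,a), anc(a,g)
round 3: derive anc(g,j) via R2 from anc(g,a), anc(a,j)
round 3: derive anc(h,i) via R2 from anc(h,a), anc(a,i)
round 3: derive anc(i,i) via R2 from anc(i,a), anc(a,i)
round 3: derive anc(j,c) via R2 from anc(j,a), anc(a,c)
round 3: derive anc(j,g) via R2 from anc(j,a), anc(a,g)

no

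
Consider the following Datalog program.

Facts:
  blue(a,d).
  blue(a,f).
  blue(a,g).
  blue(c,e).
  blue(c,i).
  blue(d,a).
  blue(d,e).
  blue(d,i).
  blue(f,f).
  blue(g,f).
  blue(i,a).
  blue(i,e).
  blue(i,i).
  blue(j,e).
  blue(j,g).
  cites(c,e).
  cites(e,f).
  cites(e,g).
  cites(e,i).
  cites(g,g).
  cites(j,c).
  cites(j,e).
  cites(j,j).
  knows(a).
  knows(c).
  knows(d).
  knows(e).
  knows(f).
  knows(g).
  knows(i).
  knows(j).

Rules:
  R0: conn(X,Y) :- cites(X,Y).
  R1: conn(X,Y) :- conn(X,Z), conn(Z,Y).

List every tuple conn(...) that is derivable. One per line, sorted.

conn(c,e)
conn(c,f)
conn(c,g)
conn(c,i)
conn(e,f)
conn(e,g)
conn(e,i)
conn(g,g)
conn(j,c)
conn(j,e)
conn(j,f)
conn(j,g)
conn(j,i)
conn(j,j)

round 1: derive conn(c,e) via R0 from cites(c,e)
round 1: derive conn(e,f) via R0 from cites(e,f)
round 1: derive conn(e,g) via R0 from cites(e,g)
round 1: derive conn(e,i) via R0 from cites(e,i)
round 1: derive conn(g,g) via R0 from cites(g,g)
round 1: derive conn(j,c) via R0 from cites(j,c)
round 1: derive conn(j,e) via R0 from cites(j,e)
round 1: derive conn(j,j) via R0 from cites(j,j)
round 2: derive conn(c,f) via R1 from conn(c,e), conn(e,f)
round 2: derive conn(c,g) via R1 from conn(c,e), conn(e,g)
round 2: derive conn(c,i) via R1 from conn(c,e), conn(e,i)
round 2: derive conn(j,f) via R1 from conn(j,e), conn(e,f)
round 2: derive conn(j,g) via R1 from conn(j,e), conn(e,g)
round 2: derive conn(j,i) via R1 from conn(j,e), conn(e,i)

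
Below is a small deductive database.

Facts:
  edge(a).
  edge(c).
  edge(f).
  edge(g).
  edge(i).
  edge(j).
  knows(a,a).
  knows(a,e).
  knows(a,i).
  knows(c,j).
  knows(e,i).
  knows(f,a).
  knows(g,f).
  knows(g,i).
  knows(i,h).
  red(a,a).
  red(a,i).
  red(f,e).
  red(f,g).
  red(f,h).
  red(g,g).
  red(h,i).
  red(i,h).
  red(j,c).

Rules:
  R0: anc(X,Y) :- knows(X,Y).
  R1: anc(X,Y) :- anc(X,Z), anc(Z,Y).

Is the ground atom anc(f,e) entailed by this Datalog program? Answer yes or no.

yes

round 1: derive anc(a,a) via R0 from knows(a,a)
round 1: derive anc(a,e) via R0 from knows(a,e)
round 1: derive anc(a,i) via R0 from knows(a,i)
round 1: derive anc(c,j) via R0 from knows(c,j)
round 1: derive anc(e,i) via R0 from knows(e,i)
round 1: derive anc(f,a) via R0 from knows(f,a)
round 1: derive anc(g,f) via R0 from knows(g,f)
round 1: derive anc(g,i) via R0 from knows(g,i)
round 1: derive anc(i,h) via R0 from knows(i,h)
round 2: derive anc(a,h) via R1 from anc(a,i), anc(i,h)
round 2: derive anc(e,h) via R1 from anc(e,i), anc(i,h)
round 2: derive anc(f,e) via R1 from anc(f,a), anc(a,e)
round 2: derive anc(f,i) via R1 from anc(f,a), anc(a,i)
round 2: derive anc(g,a) via R1 from anc(g,f), anc(f,a)
round 2: derive anc(g,h) via R1 from anc(g,i), anc(i,h)
round 3: derive anc(f,h) via R1 from anc(f,a), anc(a,h)
round 3: derive anc(g,e) via R1 from anc(g,a), anc(a,e)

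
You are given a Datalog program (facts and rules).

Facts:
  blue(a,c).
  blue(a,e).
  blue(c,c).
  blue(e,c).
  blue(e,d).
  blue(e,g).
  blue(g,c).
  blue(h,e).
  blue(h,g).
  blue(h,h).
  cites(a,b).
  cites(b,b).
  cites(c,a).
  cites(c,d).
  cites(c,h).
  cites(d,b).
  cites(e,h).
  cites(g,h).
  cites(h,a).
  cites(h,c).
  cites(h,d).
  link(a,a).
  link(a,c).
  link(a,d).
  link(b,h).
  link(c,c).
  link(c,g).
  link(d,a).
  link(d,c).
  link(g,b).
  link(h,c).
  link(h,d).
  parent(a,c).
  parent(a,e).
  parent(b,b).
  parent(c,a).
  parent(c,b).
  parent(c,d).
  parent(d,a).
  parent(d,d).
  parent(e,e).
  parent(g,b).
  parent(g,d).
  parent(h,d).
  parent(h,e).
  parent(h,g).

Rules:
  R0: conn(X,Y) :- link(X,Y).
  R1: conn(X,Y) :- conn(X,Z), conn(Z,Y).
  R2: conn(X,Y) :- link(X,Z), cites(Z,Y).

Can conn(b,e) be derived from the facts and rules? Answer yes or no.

round 1: derive conn(a,a) via R0 from link(a,a)
round 1: derive conn(a,c) via R0 from link(a,c)
round 1: derive conn(a,d) via R0 from link(a,d)
round 1: derive conn(b,h) via R0 from link(b,h)
round 1: derive conn(c,c) via R0 from link(c,c)
round 1: derive conn(c,g) via R0 from link(c,g)
round 1: derive conn(d,a) via R0 from link(d,a)
round 1: derive conn(d,c) via R0 from link(d,c)
round 1: derive conn(g,b) via R0 from link(g,b)
round 1: derive conn(h,c) via R0 from link(h,c)
round 1: derive conn(h,d) via R0 from link(h,d)
round 1: derive conn(a,b) via R2 from link(a,a), cites(a,b)
round 1: derive conn(a,h) via R2 from link(a,c), cites(c,h)
round 1: derive conn(b,a) via R2 from link(b,h), cites(h,a)
round 1: derive conn(b,c) via R2 from link(b,h), cites(h,c)
round 1: derive conn(b,d) via R2 from link(b,h), cites(h,d)
round 1: derive conn(c,a) via R2 from link(c,c), cites(c,a)
round 1: derive conn(c,d) via R2 from link(c,c), cites(c,d)
round 1: derive conn(c,h) via R2 from link(c,c), cites(c,h)
round 1: derive conn(d,b) via R2 from link(d,a), cites(a,b)
round 1: derive conn(d,d) via R2 from link(d,c), cites(c,d)
round 1: derive conn(d,h) via R2 from link(d,c), cites(c,h)
round 1: derive conn(h,a) via R2 from link(h,c), cites(c,a)
round 1: derive conn(h,b) via R2 from link(h,d), cites(d,b)
round 1: derive conn(h,h) via R2 from link(h,c), cites(c,h)
round 2: derive conn(a,g) via R1 from conn(a,c), conn(c,g)
round 2: derive conn(b,b) via R1 from conn(b,a), conn(a,b)
round 2: derive conn(b,g) via R1 from conn(b,c), conn(c,g)
round 2: derive conn(c,b) via R1 from conn(c,a), conn(a,b)
round 2: derive conn(d,g) via R1 from conn(d,c), conn(c,g)
round 2: derive conn(g,a) via R1 from conn(g,b), conn(b,a)
round 2: derive conn(g,c) via R1 from conn(g,b), conn(b,c)
round 2: derive conn(g,d) via R1 from conn(g,b), conn(b,d)
round 2: derive conn(g,h) via R1 from conn(g,b), conn(b,h)
round 2: derive conn(h,g) via R1 from conn(h,c), conn(c,g)
round 3: derive conn(g,g) via R1 from conn(g,a), conn(a,g)

no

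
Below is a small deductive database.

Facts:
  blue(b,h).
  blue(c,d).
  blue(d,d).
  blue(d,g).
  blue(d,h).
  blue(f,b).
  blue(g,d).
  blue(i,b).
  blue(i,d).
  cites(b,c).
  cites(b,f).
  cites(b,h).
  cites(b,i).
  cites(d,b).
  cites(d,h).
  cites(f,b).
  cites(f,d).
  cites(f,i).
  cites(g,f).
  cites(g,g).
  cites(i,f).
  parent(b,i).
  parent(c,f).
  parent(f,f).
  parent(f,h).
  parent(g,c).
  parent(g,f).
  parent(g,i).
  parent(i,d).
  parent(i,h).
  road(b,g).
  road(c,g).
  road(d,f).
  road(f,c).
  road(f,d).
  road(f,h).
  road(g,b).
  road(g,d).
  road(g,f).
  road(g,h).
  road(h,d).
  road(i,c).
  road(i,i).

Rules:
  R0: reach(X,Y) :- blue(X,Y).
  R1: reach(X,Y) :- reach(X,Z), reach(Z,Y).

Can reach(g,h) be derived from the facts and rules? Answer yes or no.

yes

round 1: derive reach(b,h) via R0 from blue(b,h)
round 1: derive reach(c,d) via R0 from blue(c,d)
round 1: derive reach(d,d) via R0 from blue(d,d)
round 1: derive reach(d,g) via R0 from blue(d,g)
round 1: derive reach(d,h) via R0 from blue(d,h)
round 1: derive reach(f,b) via R0 from blue(f,b)
round 1: derive reach(g,d) via R0 from blue(g,d)
round 1: derive reach(i,b) via R0 from blue(i,b)
round 1: derive reach(i,d) via R0 from blue(i,d)
round 2: derive reach(c,g) via R1 from reach(c,d), reach(d,g)
round 2: derive reach(c,h) via R1 from reach(c,d), reach(d,h)
round 2: derive reach(f,h) via R1 from reach(f,b), reach(b,h)
round 2: derive reach(g,g) via R1 from reach(g,d), reach(d,g)
round 2: derive reach(g,h) via R1 from reach(g,d), reach(d,h)
round 2: derive reach(i,g) via R1 from reach(i,d), reach(d,g)
round 2: derive reach(i,h) via R1 from reach(i,b), reach(b,h)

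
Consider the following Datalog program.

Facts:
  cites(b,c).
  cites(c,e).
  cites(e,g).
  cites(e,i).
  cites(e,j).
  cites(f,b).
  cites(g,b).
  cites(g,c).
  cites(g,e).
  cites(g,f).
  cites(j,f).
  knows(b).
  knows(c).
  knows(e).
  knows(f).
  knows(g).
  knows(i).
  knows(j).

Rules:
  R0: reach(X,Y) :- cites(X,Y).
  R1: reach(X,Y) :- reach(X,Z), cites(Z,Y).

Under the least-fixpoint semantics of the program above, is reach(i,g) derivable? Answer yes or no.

no

round 1: derive reach(b,c) via R0 from cites(b,c)
round 1: derive reach(c,e) via R0 from cites(c,e)
round 1: derive reach(e,g) via R0 from cites(e,g)
round 1: derive reach(e,i) via R0 from cites(e,i)
round 1: derive reach(e,j) via R0 from cites(e,j)
round 1: derive reach(f,b) via R0 from cites(f,b)
round 1: derive reach(g,b) via R0 from cites(g,b)
round 1: derive reach(g,c) via R0 from cites(g,c)
round 1: derive reach(g,e) via R0 from cites(g,e)
round 1: derive reach(g,f) via R0 from cites(g,f)
round 1: derive reach(j,f) via R0 from cites(j,f)
round 2: derive reach(b,e) via R1 from reach(b,c), cites(c,e)
round 2: derive reach(c,g) via R1 from reach(c,e), cites(e,g)
round 2: derive reach(c,i) via R1 from reach(c,e), cites(e,i)
round 2: derive reach(c,j) via R1 from reach(c,e), cites(e,j)
round 2: derive reach(e,b) via R1 from reach(e,g), cites(g,b)
round 2: derive reach(e,c) via R1 from reach(e,g), cites(g,c)
round 2: derive reach(e,e) via R1 from reach(e,g), cites(g,e)
round 2: derive reach(e,f) via R1 from reach(e,g), cites(g,f)
round 2: derive reach(f,c) via R1 from reach(f,b), cites(b,c)
round 2: derive reach(g,g) via R1 from reach(g,e), cites(e,g)
round 2: derive reach(g,i) via R1 from reach(g,e), cites(e,i)
round 2: derive reach(g,j) via R1 from reach(g,e), cites(e,j)
round 2: derive reach(j,b) via R1 from reach(j,f), cites(f,b)
round 3: derive reach(b,g) via R1 from reach(b,e), cites(e,g)
round 3: derive reach(b,i) via R1 from reach(b,e), cites(e,i)
round 3: derive reach(b,j) via R1 from reach(b,e), cites(e,j)
round 3: derive reach(c,b) via R1 from reach(c,g), cites(g,b)
round 3: derive reach(c,c) via R1 from reach(c,g), cites(g,c)
round 3: derive reach(c,f) via R1 from reach(c,g), cites(g,f)
round 3: derive reach(f,e) via R1 from reach(f,c), cites(c,e)
round 3: derive reach(j,c) via R1 from reach(j,b), cites(b,c)
round 4: derive reach(b,b) via R1 from reach(b,g), cites(g,b)
round 4: derive reach(b,f) via R1 from reach(b,g), cites(g,f)
round 4: derive reach(f,g) via R1 from reach(f,e), cites(e,g)
round 4: derive reach(f,i) via R1 from reach(f,e), cites(e,i)
round 4: derive reach(f,j) via R1 from reach(f,e), cites(e,j)
round 4: derive reach(j,e) via R1 from reach(j,c), cites(c,e)
round 5: derive reach(f,f) via R1 from reach(f,g), cites(g,f)
round 5: derive reach(j,g) via R1 from reach(j,e), cites(e,g)
round 5: derive reach(j,i) via R1 from reach(j,e), cites(e,i)
round 5: derive reach(j,j) via R1 from reach(j,e), cites(e,j)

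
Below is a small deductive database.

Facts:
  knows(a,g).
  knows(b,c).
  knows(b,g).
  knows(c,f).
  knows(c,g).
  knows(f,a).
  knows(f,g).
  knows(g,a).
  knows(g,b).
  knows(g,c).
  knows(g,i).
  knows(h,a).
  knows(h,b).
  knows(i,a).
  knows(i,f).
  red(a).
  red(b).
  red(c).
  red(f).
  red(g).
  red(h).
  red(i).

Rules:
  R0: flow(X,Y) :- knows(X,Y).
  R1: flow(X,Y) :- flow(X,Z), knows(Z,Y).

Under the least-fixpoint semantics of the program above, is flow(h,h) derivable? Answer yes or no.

no

round 1: derive flow(a,g) via R0 from knows(a,g)
round 1: derive flow(b,c) via R0 from knows(b,c)
round 1: derive flow(b,g) via R0 from knows(b,g)
round 1: derive flow(c,f) via R0 from knows(c,f)
round 1: derive flow(c,g) via R0 from knows(c,g)
round 1: derive flow(f,a) via R0 from knows(f,a)
round 1: derive flow(f,g) via R0 from knows(f,g)
round 1: derive flow(g,a) via R0 from knows(g,a)
round 1: derive flow(g,b) via R0 from knows(g,b)
round 1: derive flow(g,c) via R0 from knows(g,c)
round 1: derive flow(g,i) via R0 from knows(g,i)
round 1: derive flow(h,a) via R0 from knows(h,a)
round 1: derive flow(h,b) via R0 from knows(h,b)
round 1: derive flow(i,a) via R0 from knows(i,a)
round 1: derive flow(i,f) via R0 from knows(i,f)
round 2: derive flow(a,a) via R1 from flow(a,g), knows(g,a)
round 2: derive flow(a,b) via R1 from flow(a,g), knows(g,b)
round 2: derive flow(a,c) via R1 from flow(a,g), knows(g,c)
round 2: derive flow(a,i) via R1 from flow(a,g), knows(g,i)
round 2: derive flow(b,a) via R1 from flow(b,g), knows(g,a)
round 2: derive flow(b,b) via R1 from flow(b,g), knows(g,b)
round 2: derive flow(b,f) via R1 from flow(b,c), knows(c,f)
round 2: derive flow(b,i) via R1 from flow(b,g), knows(g,i)
round 2: derive flow(c,a) via R1 from flow(c,f), knows(f,a)
round 2: derive flow(c,b) via R1 from flow(c,g), knows(g,b)
round 2: derive flow(c,c) via R1 from flow(c,g), knows(g,c)
round 2: derive flow(c,i) via R1 from flow(c,g), knows(g,i)
round 2: derive flow(f,b) via R1 from flow(f,g), knows(g,b)
round 2: derive flow(f,c) via R1 from flow(f,g), knows(g,c)
round 2: derive flow(f,i) via R1 from flow(f,g), knows(g,i)
round 2: derive flow(g,f) via R1 from flow(g,c), knows(c,f)
round 2: derive flow(g,g) via R1 from flow(g,a), knows(a,g)
round 2: derive flow(h,c) via R1 from flow(h,b), knows(b,c)
round 2: derive flow(h,g) via R1 from flow(h,a), knows(a,g)
round 2: derive flow(i,g) via R1 from flow(i,a), knows(a,g)
round 3: derive flow(a,f) via R1 from flow(a,c), knows(c,f)
round 3: derive flow(f,f) via R1 from flow(f,c), knows(c,f)
round 3: derive flow(h,f) via R1 from flow(h,c), knows(c,f)
round 3: derive flow(h,i) via R1 from flow(h,g), knows(g,i)
round 3: derive flow(i,b) via R1 from flow(i,g), knows(g,b)
round 3: derive flow(i,c) via R1 from flow(i,g), knows(g,c)
round 3: derive flow(i,i) via R1 from flow(i,g), knows(g,i)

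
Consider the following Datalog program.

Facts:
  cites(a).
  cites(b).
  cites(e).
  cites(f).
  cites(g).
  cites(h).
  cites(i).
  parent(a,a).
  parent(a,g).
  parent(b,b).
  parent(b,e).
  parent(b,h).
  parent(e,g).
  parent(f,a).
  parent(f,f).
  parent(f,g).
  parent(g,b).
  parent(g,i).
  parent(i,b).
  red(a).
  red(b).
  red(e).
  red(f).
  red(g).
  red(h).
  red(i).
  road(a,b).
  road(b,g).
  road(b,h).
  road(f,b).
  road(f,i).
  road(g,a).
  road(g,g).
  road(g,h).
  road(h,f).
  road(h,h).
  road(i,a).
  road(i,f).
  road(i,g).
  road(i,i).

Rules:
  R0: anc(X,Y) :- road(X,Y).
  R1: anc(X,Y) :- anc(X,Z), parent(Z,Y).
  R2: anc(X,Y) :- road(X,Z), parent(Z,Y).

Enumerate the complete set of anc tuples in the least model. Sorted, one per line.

anc(a,b)
anc(a,e)
anc(a,g)
anc(a,h)
anc(a,i)
anc(b,b)
anc(b,e)
anc(b,g)
anc(b,h)
anc(b,i)
anc(f,b)
anc(f,e)
anc(f,g)
anc(f,h)
anc(f,i)
anc(g,a)
anc(g,b)
anc(g,e)
anc(g,g)
anc(g,h)
anc(g,i)
anc(h,a)
anc(h,b)
anc(h,e)
anc(h,f)
anc(h,g)
anc(h,h)
anc(h,i)
anc(i,a)
anc(i,b)
anc(i,e)
anc(i,f)
anc(i,g)
anc(i,h)
anc(i,i)

round 1: derive anc(a,b) via R0 from road(a,b)
round 1: derive anc(b,g) via R0 from road(b,g)
round 1: derive anc(b,h) via R0 from road(b,h)
round 1: derive anc(f,b) via R0 from road(f,b)
round 1: derive anc(f,i) via R0 from road(f,i)
round 1: derive anc(g,a) via R0 from road(g,a)
round 1: derive anc(g,g) via R0 from road(g,g)
round 1: derive anc(g,h) via R0 from road(g,h)
round 1: derive anc(h,f) via R0 from road(h,f)
round 1: derive anc(h,h) via R0 from road(h,h)
round 1: derive anc(i,a) via R0 from road(i,a)
round 1: derive anc(i,f) via R0 from road(i,f)
round 1: derive anc(i,g) via R0 from road(i,g)
round 1: derive anc(i,i) via R0 from road(i,i)
round 1: derive anc(a,e) via R2 from road(a,b), parent(b,e)
round 1: derive anc(a,h) via R2 from road(a,b), parent(b,h)
round 1: derive anc(b,b) via R2 from road(b,g), parent(g,b)
round 1: derive anc(b,i) via R2 from road(b,g), parent(g,i)
round 1: derive anc(f,e) via R2 from road(f,b), parent(b,e)
round 1: derive anc(f,h) via R2 from road(f,b), parent(b,h)
round 1: derive anc(g,b) via R2 from road(g,g), parent(g,b)
round 1: derive anc(g,i) via R2 from road(g,g), parent(g,i)
round 1: derive anc(h,a) via R2 from road(h,f), parent(f,a)
round 1: derive anc(h,g) via R2 from road(h,f), parent(f,g)
round 1: derive anc(i,b) via R2 from road(i,g), parent(g,b)
round 2: derive anc(a,g) via R1 from anc(a,e), parent(e,g)
round 2: derive anc(b,e) via R1 from anc(b,b), parent(b,e)
round 2: derive anc(f,g) via R1 from anc(f,e), parent(e,g)
round 2: derive anc(g,e) via R1 from anc(g,b), parent(b,e)
round 2: derive anc(h,b) via R1 from anc(h,g), parent(g,b)
round 2: derive anc(h,i) via R1 from anc(h,g), parent(g,i)
round 2: derive anc(i,e) via R1 from anc(i,b), parent(b,e)
round 2: derive anc(i,h) via R1 from anc(i,b), parent(b,h)
round 3: derive anc(a,i) via R1 from anc(a,g), parent(g,i)
round 3: derive anc(h,e) via R1 from anc(h,b), parent(b,e)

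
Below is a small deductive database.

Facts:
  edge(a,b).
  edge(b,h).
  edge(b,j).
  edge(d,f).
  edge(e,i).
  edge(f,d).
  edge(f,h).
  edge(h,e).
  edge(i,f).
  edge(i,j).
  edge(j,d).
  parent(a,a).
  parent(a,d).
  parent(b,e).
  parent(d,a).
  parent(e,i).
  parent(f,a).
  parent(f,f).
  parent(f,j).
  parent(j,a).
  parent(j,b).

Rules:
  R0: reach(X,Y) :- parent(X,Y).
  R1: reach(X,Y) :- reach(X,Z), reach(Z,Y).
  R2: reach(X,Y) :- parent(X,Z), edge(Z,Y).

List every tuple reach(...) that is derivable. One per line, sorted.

reach(a,a)
reach(a,b)
reach(a,d)
reach(a,e)
reach(a,f)
reach(a,h)
reach(a,i)
reach(a,j)
reach(b,a)
reach(b,b)
reach(b,d)
reach(b,e)
reach(b,f)
reach(b,h)
reach(b,i)
reach(b,j)
reach(d,a)
reach(d,b)
reach(d,d)
reach(d,e)
reach(d,f)
reach(d,h)
reach(d,i)
reach(d,j)
reach(e,a)
reach(e,b)
reach(e,d)
reach(e,e)
reach(e,f)
reach(e,h)
reach(e,i)
reach(e,j)
reach(f,a)
reach(f,b)
reach(f,d)
reach(f,e)
reach(f,f)
reach(f,h)
reach(f,i)
reach(f,j)
reach(j,a)
reach(j,b)
reach(j,d)
reach(j,e)
reach(j,f)
reach(j,h)
reach(j,i)
reach(j,j)

round 1: derive reach(a,a) via R0 from parent(a,a)
round 1: derive reach(a,d) via R0 from parent(a,d)
round 1: derive reach(b,e) via R0 from parent(b,e)
round 1: derive reach(d,a) via R0 from parent(d,a)
round 1: derive reach(e,i) via R0 from parent(e,i)
round 1: derive reach(f,a) via R0 from parent(f,a)
round 1: derive reach(f,f) via R0 from parent(f,f)
round 1: derive reach(f,j) via R0 from parent(f,j)
round 1: derive reach(j,a) via R0 from parent(j,a)
round 1: derive reach(j,b) via R0 from parent(j,b)
round 1: derive reach(a,b) via R2 from parent(a,a), edge(a,b)
round 1: derive reach(a,f) via R2 from parent(a,d), edge(d,f)
round 1: derive reach(b,i) via R2 from parent(b,e), edge(e,i)
round 1: derive reach(d,b) via R2 from parent(d,a), edge(a,b)
round 1: derive reach(e,f) via R2 from parent(e,i), edge(i,f)
round 1: derive reach(e,j) via R2 from parent(e,i), edge(i,j)
round 1: derive reach(f,b) via R2 from parent(f,a), edge(a,b)
round 1: derive reach(f,d) via R2 from parent(f,f), edge(f,d)
round 1: derive reach(f,h) via R2 from parent(f,f), edge(f,h)
round 1: derive reach(j,h) via R2 from parent(j,b), edge(b,h)
round 1: derive reach(j,j) via R2 from parent(j,b), edge(b,j)
round 2: derive reach(a,e) via R1 from reach(a,b), reach(b,e)
round 2: derive reach(a,h) via R1 from reach(a,f), reach(f,h)
round 2: derive reach(a,i) via R1 from reach(a,b), reach(b,i)
round 2: derive reach(a,j) via R1 from reach(a,f), reach(f,j)
round 2: derive reach(b,f) via R1 from reach(b,e), reach(e,f)
round 2: derive reach(b,j) via R1 from reach(b,e), reach(e,j)
round 2: derive reach(d,d) via R1 from reach(d,a), reach(a,d)
round 2: derive reach(d,e) via R1 from reach(d,b), reach(b,e)
round 2: derive reach(d,f) via R1 from reach(d,a), reach(a,f)
round 2: derive reach(d,i) via R1 from reach(d,b), reach(b,i)
round 2: derive reach(e,a) via R1 from reach(e,f), reach(f,a)
round 2: derive reach(e,b) via R1 from reach(e,f), reach(f,b)
round 2: derive reach(e,d) via R1 from reach(e,f), reach(f,d)
round 2: derive reach(e,h) via R1 from reach(e,f), reach(f,h)
round 2: derive reach(f,e) via R1 from reach(f,b), reach(b,e)
round 2: derive reach(f,i) via R1 from reach(f,b), reach(b,i)
round 2: derive reach(j,d) via R1 from reach(j,a), reach(a,d)
round 2: derive reach(j,e) via R1 from reach(j,b), reach(b,e)
round 2: derive reach(j,f) via R1 from reach(j,a), reach(a,f)
round 2: derive reach(j,i) via R1 from reach(j,b), reach(b,i)
round 3: derive reach(b,a) via R1 from reach(b,e), reach(e,a)
round 3: derive reach(b,b) via R1 from reach(b,e), reach(e,b)
round 3: derive reach(b,d) via R1 from reach(b,e), reach(e,d)
round 3: derive reach(b,h) via R1 from reach(b,e), reach(e,h)
round 3: derive reach(d,h) via R1 from reach(d,a), reach(a,h)
round 3: derive reach(d,j) via R1 from reach(d,a), reach(a,j)
round 3: derive reach(e,e) via R1 from reach(e,a), reach(a,e)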